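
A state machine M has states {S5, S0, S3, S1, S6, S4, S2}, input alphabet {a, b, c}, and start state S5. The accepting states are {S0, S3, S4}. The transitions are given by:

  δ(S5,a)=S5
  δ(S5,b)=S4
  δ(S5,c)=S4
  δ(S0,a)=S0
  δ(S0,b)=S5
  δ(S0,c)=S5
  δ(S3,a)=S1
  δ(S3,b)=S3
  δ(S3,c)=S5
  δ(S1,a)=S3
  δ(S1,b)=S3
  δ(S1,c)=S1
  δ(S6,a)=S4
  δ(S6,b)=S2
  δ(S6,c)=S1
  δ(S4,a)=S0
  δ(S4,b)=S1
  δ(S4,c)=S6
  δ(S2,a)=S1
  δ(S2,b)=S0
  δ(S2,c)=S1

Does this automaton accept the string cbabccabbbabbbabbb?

Yes

start at S5
read 'c': S5 → S4
read 'b': S4 → S1
read 'a': S1 → S3
read 'b': S3 → S3
read 'c': S3 → S5
read 'c': S5 → S4
read 'a': S4 → S0
read 'b': S0 → S5
read 'b': S5 → S4
read 'b': S4 → S1
read 'a': S1 → S3
read 'b': S3 → S3
read 'b': S3 → S3
read 'b': S3 → S3
read 'a': S3 → S1
read 'b': S1 → S3
read 'b': S3 → S3
read 'b': S3 → S3
End state S3 is accepting.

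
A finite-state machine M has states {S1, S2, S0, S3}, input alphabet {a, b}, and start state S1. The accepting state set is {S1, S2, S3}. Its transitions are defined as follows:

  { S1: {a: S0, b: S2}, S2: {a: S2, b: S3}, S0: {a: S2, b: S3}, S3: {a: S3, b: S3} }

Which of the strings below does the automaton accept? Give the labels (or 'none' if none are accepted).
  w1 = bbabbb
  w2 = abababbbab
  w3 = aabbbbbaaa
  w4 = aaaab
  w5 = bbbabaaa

w1, w2, w3, w4, w5

w1: S1 → S2 → S3 → S3 → S3 → S3 → S3  → end S3, accepted
w2: S1 → S0 → S3 → S3 → S3 → S3 → S3 → S3 → S3 → S3 → S3  → end S3, accepted
w3: S1 → S0 → S2 → S3 → S3 → S3 → S3 → S3 → S3 → S3 → S3  → end S3, accepted
w4: S1 → S0 → S2 → S2 → S2 → S3  → end S3, accepted
w5: S1 → S2 → S3 → S3 → S3 → S3 → S3 → S3 → S3  → end S3, accepted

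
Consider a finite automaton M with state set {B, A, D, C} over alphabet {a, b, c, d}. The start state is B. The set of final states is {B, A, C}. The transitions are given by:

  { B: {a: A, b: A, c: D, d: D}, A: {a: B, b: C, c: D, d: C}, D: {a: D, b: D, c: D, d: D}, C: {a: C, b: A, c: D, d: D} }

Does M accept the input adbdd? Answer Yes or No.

No

Trace: B -a-> A -d-> C -b-> A -d-> C -d-> D
End state D is not accepting.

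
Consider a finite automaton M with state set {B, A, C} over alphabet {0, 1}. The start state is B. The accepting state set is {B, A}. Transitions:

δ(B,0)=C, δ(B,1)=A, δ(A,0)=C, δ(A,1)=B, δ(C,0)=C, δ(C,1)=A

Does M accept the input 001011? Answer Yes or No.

Yes

B → C → C → A → C → A → B
End state B is accepting.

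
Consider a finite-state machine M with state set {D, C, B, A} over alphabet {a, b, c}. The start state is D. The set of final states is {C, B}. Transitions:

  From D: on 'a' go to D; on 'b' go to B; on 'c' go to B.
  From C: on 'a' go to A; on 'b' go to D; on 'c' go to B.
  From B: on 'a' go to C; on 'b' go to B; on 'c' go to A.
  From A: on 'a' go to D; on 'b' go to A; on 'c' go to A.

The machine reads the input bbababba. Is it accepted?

Yes

Trace: D -b-> B -b-> B -a-> C -b-> D -a-> D -b-> B -b-> B -a-> C
End state C is accepting.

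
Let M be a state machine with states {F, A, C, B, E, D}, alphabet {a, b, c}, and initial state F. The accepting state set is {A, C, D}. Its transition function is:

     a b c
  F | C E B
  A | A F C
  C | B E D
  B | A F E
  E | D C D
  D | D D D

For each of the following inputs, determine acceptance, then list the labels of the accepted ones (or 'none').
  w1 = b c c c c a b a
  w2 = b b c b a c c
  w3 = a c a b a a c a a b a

w1:
  start at F
  read 'b': F → E
  read 'c': E → D
  read 'c': D → D
  read 'c': D → D
  read 'c': D → D
  read 'a': D → D
  read 'b': D → D
  read 'a': D → D
  end D, accepted
w2:
  start at F
  read 'b': F → E
  read 'b': E → C
  read 'c': C → D
  read 'b': D → D
  read 'a': D → D
  read 'c': D → D
  read 'c': D → D
  end D, accepted
w3:
  start at F
  read 'a': F → C
  read 'c': C → D
  read 'a': D → D
  read 'b': D → D
  read 'a': D → D
  read 'a': D → D
  read 'c': D → D
  read 'a': D → D
  read 'a': D → D
  read 'b': D → D
  read 'a': D → D
  end D, accepted

w1, w2, w3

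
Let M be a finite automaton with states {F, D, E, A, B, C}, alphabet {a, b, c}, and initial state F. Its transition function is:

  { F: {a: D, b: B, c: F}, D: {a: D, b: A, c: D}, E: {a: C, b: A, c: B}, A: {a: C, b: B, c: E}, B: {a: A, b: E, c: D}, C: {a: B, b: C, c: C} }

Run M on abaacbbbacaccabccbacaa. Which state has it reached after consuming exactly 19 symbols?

C

F → D → A → C → B → D → A → B → E → C → C → B → D → D → D → A → E → B → E → C
After 19 symbols: C.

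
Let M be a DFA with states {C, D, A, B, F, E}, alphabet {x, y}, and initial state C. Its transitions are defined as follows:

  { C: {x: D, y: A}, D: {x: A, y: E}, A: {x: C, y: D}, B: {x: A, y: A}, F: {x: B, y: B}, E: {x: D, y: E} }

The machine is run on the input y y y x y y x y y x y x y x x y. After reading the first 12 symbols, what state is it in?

C → A → D → E → D → E → E → D → E → E → D → E → D
After 12 symbols: D.

D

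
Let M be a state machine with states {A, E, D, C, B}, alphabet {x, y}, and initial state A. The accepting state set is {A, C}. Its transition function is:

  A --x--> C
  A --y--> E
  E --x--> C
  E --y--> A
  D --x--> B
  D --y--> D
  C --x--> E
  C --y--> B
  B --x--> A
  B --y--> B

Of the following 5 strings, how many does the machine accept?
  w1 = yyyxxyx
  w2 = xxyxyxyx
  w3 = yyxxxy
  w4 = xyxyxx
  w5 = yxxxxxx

w1:
  start at A
  read 'y': A → E
  read 'y': E → A
  read 'y': A → E
  read 'x': E → C
  read 'x': C → E
  read 'y': E → A
  read 'x': A → C
  end C, accepted
w2:
  start at A
  read 'x': A → C
  read 'x': C → E
  read 'y': E → A
  read 'x': A → C
  read 'y': C → B
  read 'x': B → A
  read 'y': A → E
  read 'x': E → C
  end C, accepted
w3:
  start at A
  read 'y': A → E
  read 'y': E → A
  read 'x': A → C
  read 'x': C → E
  read 'x': E → C
  read 'y': C → B
  end B, rejected
w4:
  start at A
  read 'x': A → C
  read 'y': C → B
  read 'x': B → A
  read 'y': A → E
  read 'x': E → C
  read 'x': C → E
  end E, rejected
w5:
  start at A
  read 'y': A → E
  read 'x': E → C
  read 'x': C → E
  read 'x': E → C
  read 'x': C → E
  read 'x': E → C
  read 'x': C → E
  end E, rejected

2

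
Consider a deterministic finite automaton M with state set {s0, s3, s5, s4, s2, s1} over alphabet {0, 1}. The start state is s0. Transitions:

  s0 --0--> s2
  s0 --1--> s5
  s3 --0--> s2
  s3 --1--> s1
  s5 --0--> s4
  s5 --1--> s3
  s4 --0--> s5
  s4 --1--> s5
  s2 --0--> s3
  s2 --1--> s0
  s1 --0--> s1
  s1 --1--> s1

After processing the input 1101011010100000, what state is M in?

s4

Trace: s0 -1-> s5 -1-> s3 -0-> s2 -1-> s0 -0-> s2 -1-> s0 -1-> s5 -0-> s4 -1-> s5 -0-> s4 -1-> s5 -0-> s4 -0-> s5 -0-> s4 -0-> s5 -0-> s4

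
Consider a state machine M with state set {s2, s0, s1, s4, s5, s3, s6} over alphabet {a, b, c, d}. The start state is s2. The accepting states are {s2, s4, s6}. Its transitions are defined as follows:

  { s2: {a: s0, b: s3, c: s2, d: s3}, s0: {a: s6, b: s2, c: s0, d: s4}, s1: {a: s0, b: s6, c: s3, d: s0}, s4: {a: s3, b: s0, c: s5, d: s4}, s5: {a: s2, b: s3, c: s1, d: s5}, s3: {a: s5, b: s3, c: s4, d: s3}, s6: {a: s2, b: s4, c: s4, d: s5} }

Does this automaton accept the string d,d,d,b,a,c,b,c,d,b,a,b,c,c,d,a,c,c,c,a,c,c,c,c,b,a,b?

start at s2
read 'd': s2 → s3
read 'd': s3 → s3
read 'd': s3 → s3
read 'b': s3 → s3
read 'a': s3 → s5
read 'c': s5 → s1
read 'b': s1 → s6
read 'c': s6 → s4
read 'd': s4 → s4
read 'b': s4 → s0
read 'a': s0 → s6
read 'b': s6 → s4
read 'c': s4 → s5
read 'c': s5 → s1
read 'd': s1 → s0
read 'a': s0 → s6
read 'c': s6 → s4
read 'c': s4 → s5
read 'c': s5 → s1
read 'a': s1 → s0
read 'c': s0 → s0
read 'c': s0 → s0
read 'c': s0 → s0
read 'c': s0 → s0
read 'b': s0 → s2
read 'a': s2 → s0
read 'b': s0 → s2
End state s2 is accepting.

Yes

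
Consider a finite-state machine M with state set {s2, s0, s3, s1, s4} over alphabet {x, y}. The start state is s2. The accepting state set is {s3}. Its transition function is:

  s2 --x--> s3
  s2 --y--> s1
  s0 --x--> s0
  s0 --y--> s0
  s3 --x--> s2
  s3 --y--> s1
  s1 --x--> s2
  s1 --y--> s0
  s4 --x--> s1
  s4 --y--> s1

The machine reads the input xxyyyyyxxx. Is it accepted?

No

start at s2
read 'x': s2 → s3
read 'x': s3 → s2
read 'y': s2 → s1
read 'y': s1 → s0
read 'y': s0 → s0
read 'y': s0 → s0
read 'y': s0 → s0
read 'x': s0 → s0
read 'x': s0 → s0
read 'x': s0 → s0
End state s0 is not accepting.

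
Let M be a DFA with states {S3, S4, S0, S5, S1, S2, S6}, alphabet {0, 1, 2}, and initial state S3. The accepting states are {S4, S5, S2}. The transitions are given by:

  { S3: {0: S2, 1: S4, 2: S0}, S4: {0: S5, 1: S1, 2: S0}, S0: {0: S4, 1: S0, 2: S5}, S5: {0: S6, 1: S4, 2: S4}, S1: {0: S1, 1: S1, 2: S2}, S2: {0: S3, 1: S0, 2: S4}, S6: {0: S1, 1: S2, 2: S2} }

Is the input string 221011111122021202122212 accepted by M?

Yes

Trace: S3 -2-> S0 -2-> S5 -1-> S4 -0-> S5 -1-> S4 -1-> S1 -1-> S1 -1-> S1 -1-> S1 -1-> S1 -2-> S2 -2-> S4 -0-> S5 -2-> S4 -1-> S1 -2-> S2 -0-> S3 -2-> S0 -1-> S0 -2-> S5 -2-> S4 -2-> S0 -1-> S0 -2-> S5
End state S5 is accepting.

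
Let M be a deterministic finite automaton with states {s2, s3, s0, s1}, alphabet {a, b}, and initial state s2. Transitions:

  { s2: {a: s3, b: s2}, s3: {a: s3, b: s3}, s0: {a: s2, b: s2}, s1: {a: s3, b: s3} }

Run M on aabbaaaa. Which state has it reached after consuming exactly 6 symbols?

Trace: s2 -a-> s3 -a-> s3 -b-> s3 -b-> s3 -a-> s3 -a-> s3
After 6 symbols: s3.

s3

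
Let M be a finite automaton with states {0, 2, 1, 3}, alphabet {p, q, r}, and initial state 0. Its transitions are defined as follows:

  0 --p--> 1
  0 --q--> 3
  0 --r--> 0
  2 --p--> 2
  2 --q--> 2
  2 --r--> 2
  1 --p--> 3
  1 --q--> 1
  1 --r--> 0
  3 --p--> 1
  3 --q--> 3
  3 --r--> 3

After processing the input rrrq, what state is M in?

Trace: 0 -r-> 0 -r-> 0 -r-> 0 -q-> 3

3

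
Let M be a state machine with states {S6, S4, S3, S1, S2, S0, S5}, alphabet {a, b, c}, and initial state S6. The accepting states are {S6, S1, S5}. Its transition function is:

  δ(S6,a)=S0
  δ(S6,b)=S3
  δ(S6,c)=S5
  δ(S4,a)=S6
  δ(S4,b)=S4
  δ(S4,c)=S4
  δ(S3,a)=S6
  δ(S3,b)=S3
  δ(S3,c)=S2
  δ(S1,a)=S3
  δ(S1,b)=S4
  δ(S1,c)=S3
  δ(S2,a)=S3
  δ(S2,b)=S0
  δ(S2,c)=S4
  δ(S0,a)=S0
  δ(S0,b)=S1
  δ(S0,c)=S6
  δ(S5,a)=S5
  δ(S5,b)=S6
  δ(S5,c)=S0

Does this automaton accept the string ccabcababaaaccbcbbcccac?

start at S6
read 'c': S6 → S5
read 'c': S5 → S0
read 'a': S0 → S0
read 'b': S0 → S1
read 'c': S1 → S3
read 'a': S3 → S6
read 'b': S6 → S3
read 'a': S3 → S6
read 'b': S6 → S3
read 'a': S3 → S6
read 'a': S6 → S0
read 'a': S0 → S0
read 'c': S0 → S6
read 'c': S6 → S5
read 'b': S5 → S6
read 'c': S6 → S5
read 'b': S5 → S6
read 'b': S6 → S3
read 'c': S3 → S2
read 'c': S2 → S4
read 'c': S4 → S4
read 'a': S4 → S6
read 'c': S6 → S5
End state S5 is accepting.

Yes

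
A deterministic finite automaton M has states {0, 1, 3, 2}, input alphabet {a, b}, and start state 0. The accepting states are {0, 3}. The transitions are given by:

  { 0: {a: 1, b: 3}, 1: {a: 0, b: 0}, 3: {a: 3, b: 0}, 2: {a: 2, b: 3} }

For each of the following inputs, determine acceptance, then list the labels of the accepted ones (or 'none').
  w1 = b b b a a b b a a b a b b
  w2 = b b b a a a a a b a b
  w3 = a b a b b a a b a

w1, w2

w1: 0 → 3 → 0 → 3 → 3 → 3 → 0 → 3 → 3 → 3 → 0 → 1 → 0 → 3  → end 3, accepted
w2: 0 → 3 → 0 → 3 → 3 → 3 → 3 → 3 → 3 → 0 → 1 → 0  → end 0, accepted
w3: 0 → 1 → 0 → 1 → 0 → 3 → 3 → 3 → 0 → 1  → end 1, rejected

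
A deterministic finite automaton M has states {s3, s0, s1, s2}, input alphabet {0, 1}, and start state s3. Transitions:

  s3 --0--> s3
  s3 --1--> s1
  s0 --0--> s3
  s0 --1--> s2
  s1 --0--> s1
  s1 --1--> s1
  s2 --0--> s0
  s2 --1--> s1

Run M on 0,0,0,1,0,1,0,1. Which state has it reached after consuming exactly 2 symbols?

s3

Trace: s3 -0-> s3 -0-> s3
After 2 symbols: s3.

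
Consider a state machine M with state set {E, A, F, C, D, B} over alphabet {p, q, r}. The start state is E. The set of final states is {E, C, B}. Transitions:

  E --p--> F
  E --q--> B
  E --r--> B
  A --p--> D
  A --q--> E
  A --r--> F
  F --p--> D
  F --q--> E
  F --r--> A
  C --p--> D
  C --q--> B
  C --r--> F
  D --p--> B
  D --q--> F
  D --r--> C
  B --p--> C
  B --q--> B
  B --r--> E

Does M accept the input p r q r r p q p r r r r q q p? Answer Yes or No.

Trace: E -p-> F -r-> A -q-> E -r-> B -r-> E -p-> F -q-> E -p-> F -r-> A -r-> F -r-> A -r-> F -q-> E -q-> B -p-> C
End state C is accepting.

Yes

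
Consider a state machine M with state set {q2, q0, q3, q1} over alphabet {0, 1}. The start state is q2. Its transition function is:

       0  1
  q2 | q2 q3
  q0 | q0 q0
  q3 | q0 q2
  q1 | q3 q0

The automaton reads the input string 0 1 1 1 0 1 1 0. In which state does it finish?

q2 → q2 → q3 → q2 → q3 → q0 → q0 → q0 → q0

q0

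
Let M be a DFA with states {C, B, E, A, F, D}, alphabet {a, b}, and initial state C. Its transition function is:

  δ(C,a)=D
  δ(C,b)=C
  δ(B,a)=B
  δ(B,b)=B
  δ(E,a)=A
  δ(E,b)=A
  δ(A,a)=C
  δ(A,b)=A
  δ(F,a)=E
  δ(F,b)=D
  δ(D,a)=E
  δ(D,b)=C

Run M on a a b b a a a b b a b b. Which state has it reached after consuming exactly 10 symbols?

C

Trace: C -a-> D -a-> E -b-> A -b-> A -a-> C -a-> D -a-> E -b-> A -b-> A -a-> C
After 10 symbols: C.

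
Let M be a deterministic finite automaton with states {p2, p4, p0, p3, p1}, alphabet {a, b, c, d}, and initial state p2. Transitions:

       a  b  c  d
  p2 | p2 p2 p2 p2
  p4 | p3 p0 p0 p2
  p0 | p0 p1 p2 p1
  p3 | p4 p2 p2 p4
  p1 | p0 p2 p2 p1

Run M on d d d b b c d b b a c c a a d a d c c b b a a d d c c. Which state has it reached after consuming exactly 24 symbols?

start at p2
read 'd': p2 → p2
read 'd': p2 → p2
read 'd': p2 → p2
read 'b': p2 → p2
read 'b': p2 → p2
read 'c': p2 → p2
read 'd': p2 → p2
read 'b': p2 → p2
read 'b': p2 → p2
read 'a': p2 → p2
read 'c': p2 → p2
read 'c': p2 → p2
read 'a': p2 → p2
read 'a': p2 → p2
read 'd': p2 → p2
read 'a': p2 → p2
read 'd': p2 → p2
read 'c': p2 → p2
read 'c': p2 → p2
read 'b': p2 → p2
read 'b': p2 → p2
read 'a': p2 → p2
read 'a': p2 → p2
read 'd': p2 → p2
After 24 symbols: p2.

p2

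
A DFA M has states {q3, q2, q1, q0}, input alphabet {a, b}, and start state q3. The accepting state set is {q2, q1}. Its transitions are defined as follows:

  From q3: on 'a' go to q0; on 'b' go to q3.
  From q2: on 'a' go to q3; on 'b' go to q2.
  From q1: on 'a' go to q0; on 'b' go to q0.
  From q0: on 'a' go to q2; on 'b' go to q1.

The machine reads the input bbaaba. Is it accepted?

No

Trace: q3 -b-> q3 -b-> q3 -a-> q0 -a-> q2 -b-> q2 -a-> q3
End state q3 is not accepting.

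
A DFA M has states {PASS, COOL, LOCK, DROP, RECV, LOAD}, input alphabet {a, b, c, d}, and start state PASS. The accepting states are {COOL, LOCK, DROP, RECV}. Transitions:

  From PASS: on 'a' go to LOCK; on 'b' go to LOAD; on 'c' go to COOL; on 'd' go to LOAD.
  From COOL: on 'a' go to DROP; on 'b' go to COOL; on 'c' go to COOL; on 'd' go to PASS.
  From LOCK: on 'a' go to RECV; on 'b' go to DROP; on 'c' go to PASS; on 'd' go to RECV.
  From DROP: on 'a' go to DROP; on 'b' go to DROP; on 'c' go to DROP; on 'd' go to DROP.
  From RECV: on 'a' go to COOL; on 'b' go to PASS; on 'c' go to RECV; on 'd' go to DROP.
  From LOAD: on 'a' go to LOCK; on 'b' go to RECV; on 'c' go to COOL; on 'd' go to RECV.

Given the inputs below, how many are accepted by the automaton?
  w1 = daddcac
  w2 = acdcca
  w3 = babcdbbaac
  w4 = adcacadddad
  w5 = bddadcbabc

5

w1: Trace: PASS -d-> LOAD -a-> LOCK -d-> RECV -d-> DROP -c-> DROP -a-> DROP -c-> DROP  → end DROP, accepted
w2: Trace: PASS -a-> LOCK -c-> PASS -d-> LOAD -c-> COOL -c-> COOL -a-> DROP  → end DROP, accepted
w3: Trace: PASS -b-> LOAD -a-> LOCK -b-> DROP -c-> DROP -d-> DROP -b-> DROP -b-> DROP -a-> DROP -a-> DROP -c-> DROP  → end DROP, accepted
w4: Trace: PASS -a-> LOCK -d-> RECV -c-> RECV -a-> COOL -c-> COOL -a-> DROP -d-> DROP -d-> DROP -d-> DROP -a-> DROP -d-> DROP  → end DROP, accepted
w5: Trace: PASS -b-> LOAD -d-> RECV -d-> DROP -a-> DROP -d-> DROP -c-> DROP -b-> DROP -a-> DROP -b-> DROP -c-> DROP  → end DROP, accepted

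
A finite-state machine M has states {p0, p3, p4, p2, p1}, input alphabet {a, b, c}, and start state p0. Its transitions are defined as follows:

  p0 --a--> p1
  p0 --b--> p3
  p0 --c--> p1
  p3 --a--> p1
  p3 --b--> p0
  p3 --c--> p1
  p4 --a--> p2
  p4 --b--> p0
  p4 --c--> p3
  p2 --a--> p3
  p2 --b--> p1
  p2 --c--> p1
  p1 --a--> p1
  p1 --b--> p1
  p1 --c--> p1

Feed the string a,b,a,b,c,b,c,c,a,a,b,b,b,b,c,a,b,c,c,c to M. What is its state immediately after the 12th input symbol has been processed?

Trace: p0 -a-> p1 -b-> p1 -a-> p1 -b-> p1 -c-> p1 -b-> p1 -c-> p1 -c-> p1 -a-> p1 -a-> p1 -b-> p1 -b-> p1
After 12 symbols: p1.

p1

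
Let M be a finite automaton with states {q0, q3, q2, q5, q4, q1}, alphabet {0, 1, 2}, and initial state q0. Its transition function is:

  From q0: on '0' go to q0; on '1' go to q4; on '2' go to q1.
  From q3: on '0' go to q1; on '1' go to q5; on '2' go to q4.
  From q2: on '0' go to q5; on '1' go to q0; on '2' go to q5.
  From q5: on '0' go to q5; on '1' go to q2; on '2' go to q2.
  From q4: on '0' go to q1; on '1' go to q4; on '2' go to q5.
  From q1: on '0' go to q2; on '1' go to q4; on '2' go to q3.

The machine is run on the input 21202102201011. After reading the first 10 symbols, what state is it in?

q1

start at q0
read '2': q0 → q1
read '1': q1 → q4
read '2': q4 → q5
read '0': q5 → q5
read '2': q5 → q2
read '1': q2 → q0
read '0': q0 → q0
read '2': q0 → q1
read '2': q1 → q3
read '0': q3 → q1
After 10 symbols: q1.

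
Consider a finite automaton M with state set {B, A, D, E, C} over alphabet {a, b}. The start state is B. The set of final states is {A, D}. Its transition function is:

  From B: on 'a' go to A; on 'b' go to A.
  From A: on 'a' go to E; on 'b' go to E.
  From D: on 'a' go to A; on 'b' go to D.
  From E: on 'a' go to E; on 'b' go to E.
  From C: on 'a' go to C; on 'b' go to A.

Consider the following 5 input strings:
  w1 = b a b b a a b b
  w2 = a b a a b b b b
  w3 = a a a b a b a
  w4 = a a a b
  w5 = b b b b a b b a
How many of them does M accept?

0

w1: B → A → E → E → E → E → E → E → E  → end E, rejected
w2: B → A → E → E → E → E → E → E → E  → end E, rejected
w3: B → A → E → E → E → E → E → E  → end E, rejected
w4: B → A → E → E → E  → end E, rejected
w5: B → A → E → E → E → E → E → E → E  → end E, rejected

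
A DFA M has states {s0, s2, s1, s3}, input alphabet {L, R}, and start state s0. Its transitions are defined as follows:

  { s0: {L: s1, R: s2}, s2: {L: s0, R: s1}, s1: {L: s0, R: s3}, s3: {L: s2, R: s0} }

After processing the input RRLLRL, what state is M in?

s2

Trace: s0 -R-> s2 -R-> s1 -L-> s0 -L-> s1 -R-> s3 -L-> s2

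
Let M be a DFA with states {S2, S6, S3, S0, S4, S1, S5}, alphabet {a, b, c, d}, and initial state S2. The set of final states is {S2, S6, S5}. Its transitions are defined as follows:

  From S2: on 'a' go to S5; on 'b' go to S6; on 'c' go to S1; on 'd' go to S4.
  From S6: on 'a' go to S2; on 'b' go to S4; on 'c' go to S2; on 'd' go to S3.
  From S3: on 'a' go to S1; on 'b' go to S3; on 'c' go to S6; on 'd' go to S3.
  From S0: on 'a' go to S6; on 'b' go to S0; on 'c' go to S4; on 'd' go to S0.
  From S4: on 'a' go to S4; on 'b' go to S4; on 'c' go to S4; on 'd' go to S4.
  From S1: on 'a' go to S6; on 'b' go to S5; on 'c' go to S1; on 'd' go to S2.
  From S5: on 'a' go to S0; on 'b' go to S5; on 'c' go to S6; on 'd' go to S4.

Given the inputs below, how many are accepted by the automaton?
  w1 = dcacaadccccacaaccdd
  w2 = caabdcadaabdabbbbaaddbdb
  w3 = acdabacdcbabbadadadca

0

w1: Trace: S2 -d-> S4 -c-> S4 -a-> S4 -c-> S4 -a-> S4 -a-> S4 -d-> S4 -c-> S4 -c-> S4 -c-> S4 -c-> S4 -a-> S4 -c-> S4 -a-> S4 -a-> S4 -c-> S4 -c-> S4 -d-> S4 -d-> S4  → end S4, rejected
w2: Trace: S2 -c-> S1 -a-> S6 -a-> S2 -b-> S6 -d-> S3 -c-> S6 -a-> S2 -d-> S4 -a-> S4 -a-> S4 -b-> S4 -d-> S4 -a-> S4 -b-> S4 -b-> S4 -b-> S4 -b-> S4 -a-> S4 -a-> S4 -d-> S4 -d-> S4 -b-> S4 -d-> S4 -b-> S4  → end S4, rejected
w3: Trace: S2 -a-> S5 -c-> S6 -d-> S3 -a-> S1 -b-> S5 -a-> S0 -c-> S4 -d-> S4 -c-> S4 -b-> S4 -a-> S4 -b-> S4 -b-> S4 -a-> S4 -d-> S4 -a-> S4 -d-> S4 -a-> S4 -d-> S4 -c-> S4 -a-> S4  → end S4, rejected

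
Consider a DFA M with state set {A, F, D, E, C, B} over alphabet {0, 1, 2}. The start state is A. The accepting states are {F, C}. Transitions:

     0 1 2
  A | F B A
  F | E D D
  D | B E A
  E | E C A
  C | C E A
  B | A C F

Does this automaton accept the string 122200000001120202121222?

No

Trace: A -1-> B -2-> F -2-> D -2-> A -0-> F -0-> E -0-> E -0-> E -0-> E -0-> E -0-> E -1-> C -1-> E -2-> A -0-> F -2-> D -0-> B -2-> F -1-> D -2-> A -1-> B -2-> F -2-> D -2-> A
End state A is not accepting.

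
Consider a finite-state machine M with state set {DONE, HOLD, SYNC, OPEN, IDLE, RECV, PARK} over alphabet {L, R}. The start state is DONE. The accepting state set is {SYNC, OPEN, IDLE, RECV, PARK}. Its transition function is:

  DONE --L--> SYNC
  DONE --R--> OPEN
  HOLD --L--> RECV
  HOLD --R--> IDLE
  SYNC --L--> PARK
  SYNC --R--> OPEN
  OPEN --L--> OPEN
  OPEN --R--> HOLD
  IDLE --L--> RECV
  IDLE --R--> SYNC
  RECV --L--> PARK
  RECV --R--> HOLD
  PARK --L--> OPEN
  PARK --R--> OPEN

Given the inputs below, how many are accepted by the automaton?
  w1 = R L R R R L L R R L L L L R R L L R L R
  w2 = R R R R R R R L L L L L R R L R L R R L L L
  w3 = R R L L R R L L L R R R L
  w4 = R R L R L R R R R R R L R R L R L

w1: Trace: DONE -R-> OPEN -L-> OPEN -R-> HOLD -R-> IDLE -R-> SYNC -L-> PARK -L-> OPEN -R-> HOLD -R-> IDLE -L-> RECV -L-> PARK -L-> OPEN -L-> OPEN -R-> HOLD -R-> IDLE -L-> RECV -L-> PARK -R-> OPEN -L-> OPEN -R-> HOLD  → end HOLD, rejected
w2: Trace: DONE -R-> OPEN -R-> HOLD -R-> IDLE -R-> SYNC -R-> OPEN -R-> HOLD -R-> IDLE -L-> RECV -L-> PARK -L-> OPEN -L-> OPEN -L-> OPEN -R-> HOLD -R-> IDLE -L-> RECV -R-> HOLD -L-> RECV -R-> HOLD -R-> IDLE -L-> RECV -L-> PARK -L-> OPEN  → end OPEN, accepted
w3: Trace: DONE -R-> OPEN -R-> HOLD -L-> RECV -L-> PARK -R-> OPEN -R-> HOLD -L-> RECV -L-> PARK -L-> OPEN -R-> HOLD -R-> IDLE -R-> SYNC -L-> PARK  → end PARK, accepted
w4: Trace: DONE -R-> OPEN -R-> HOLD -L-> RECV -R-> HOLD -L-> RECV -R-> HOLD -R-> IDLE -R-> SYNC -R-> OPEN -R-> HOLD -R-> IDLE -L-> RECV -R-> HOLD -R-> IDLE -L-> RECV -R-> HOLD -L-> RECV  → end RECV, accepted

3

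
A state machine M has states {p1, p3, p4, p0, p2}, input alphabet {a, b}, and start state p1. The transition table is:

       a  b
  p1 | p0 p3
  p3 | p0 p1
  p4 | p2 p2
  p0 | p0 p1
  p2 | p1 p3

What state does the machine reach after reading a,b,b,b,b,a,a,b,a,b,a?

start at p1
read 'a': p1 → p0
read 'b': p0 → p1
read 'b': p1 → p3
read 'b': p3 → p1
read 'b': p1 → p3
read 'a': p3 → p0
read 'a': p0 → p0
read 'b': p0 → p1
read 'a': p1 → p0
read 'b': p0 → p1
read 'a': p1 → p0

p0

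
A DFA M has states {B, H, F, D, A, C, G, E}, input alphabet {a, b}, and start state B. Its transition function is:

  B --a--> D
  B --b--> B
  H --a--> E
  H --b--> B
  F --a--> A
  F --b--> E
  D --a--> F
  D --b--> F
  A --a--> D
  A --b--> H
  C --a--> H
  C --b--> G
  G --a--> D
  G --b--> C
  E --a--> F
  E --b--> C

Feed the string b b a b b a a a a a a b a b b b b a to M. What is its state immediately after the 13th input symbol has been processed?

start at B
read 'b': B → B
read 'b': B → B
read 'a': B → D
read 'b': D → F
read 'b': F → E
read 'a': E → F
read 'a': F → A
read 'a': A → D
read 'a': D → F
read 'a': F → A
read 'a': A → D
read 'b': D → F
read 'a': F → A
After 13 symbols: A.

A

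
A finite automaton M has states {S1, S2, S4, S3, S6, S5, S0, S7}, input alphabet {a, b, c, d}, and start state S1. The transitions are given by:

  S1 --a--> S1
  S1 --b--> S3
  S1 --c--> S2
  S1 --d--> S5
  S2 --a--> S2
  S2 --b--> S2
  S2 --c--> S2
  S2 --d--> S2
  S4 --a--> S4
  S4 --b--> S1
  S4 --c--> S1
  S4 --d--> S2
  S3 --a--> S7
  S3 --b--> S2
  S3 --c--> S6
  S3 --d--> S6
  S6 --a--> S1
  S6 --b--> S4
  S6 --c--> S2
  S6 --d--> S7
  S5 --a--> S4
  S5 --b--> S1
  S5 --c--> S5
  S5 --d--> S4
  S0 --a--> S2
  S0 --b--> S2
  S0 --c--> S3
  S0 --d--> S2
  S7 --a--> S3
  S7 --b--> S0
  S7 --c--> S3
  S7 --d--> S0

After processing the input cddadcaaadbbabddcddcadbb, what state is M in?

S2

Trace: S1 -c-> S2 -d-> S2 -d-> S2 -a-> S2 -d-> S2 -c-> S2 -a-> S2 -a-> S2 -a-> S2 -d-> S2 -b-> S2 -b-> S2 -a-> S2 -b-> S2 -d-> S2 -d-> S2 -c-> S2 -d-> S2 -d-> S2 -c-> S2 -a-> S2 -d-> S2 -b-> S2 -b-> S2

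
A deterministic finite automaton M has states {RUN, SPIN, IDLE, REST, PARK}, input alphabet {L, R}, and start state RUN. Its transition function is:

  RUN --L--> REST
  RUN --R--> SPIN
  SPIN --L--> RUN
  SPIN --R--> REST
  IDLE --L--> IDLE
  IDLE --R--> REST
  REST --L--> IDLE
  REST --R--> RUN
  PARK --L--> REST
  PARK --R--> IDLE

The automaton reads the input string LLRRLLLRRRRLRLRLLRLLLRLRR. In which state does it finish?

RUN

Trace: RUN -L-> REST -L-> IDLE -R-> REST -R-> RUN -L-> REST -L-> IDLE -L-> IDLE -R-> REST -R-> RUN -R-> SPIN -R-> REST -L-> IDLE -R-> REST -L-> IDLE -R-> REST -L-> IDLE -L-> IDLE -R-> REST -L-> IDLE -L-> IDLE -L-> IDLE -R-> REST -L-> IDLE -R-> REST -R-> RUN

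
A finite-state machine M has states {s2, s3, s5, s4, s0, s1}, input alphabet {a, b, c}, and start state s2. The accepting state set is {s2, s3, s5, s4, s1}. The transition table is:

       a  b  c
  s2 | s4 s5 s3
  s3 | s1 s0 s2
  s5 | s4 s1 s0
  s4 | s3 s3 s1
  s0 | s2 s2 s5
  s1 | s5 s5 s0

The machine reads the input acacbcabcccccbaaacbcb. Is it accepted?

No

s2 → s4 → s1 → s5 → s0 → s2 → s3 → s1 → s5 → s0 → s5 → s0 → s5 → s0 → s2 → s4 → s3 → s1 → s0 → s2 → s3 → s0
End state s0 is not accepting.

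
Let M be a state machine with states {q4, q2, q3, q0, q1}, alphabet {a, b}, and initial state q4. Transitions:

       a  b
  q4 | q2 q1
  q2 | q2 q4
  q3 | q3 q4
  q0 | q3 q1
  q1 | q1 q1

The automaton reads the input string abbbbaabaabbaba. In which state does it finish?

Trace: q4 -a-> q2 -b-> q4 -b-> q1 -b-> q1 -b-> q1 -a-> q1 -a-> q1 -b-> q1 -a-> q1 -a-> q1 -b-> q1 -b-> q1 -a-> q1 -b-> q1 -a-> q1

q1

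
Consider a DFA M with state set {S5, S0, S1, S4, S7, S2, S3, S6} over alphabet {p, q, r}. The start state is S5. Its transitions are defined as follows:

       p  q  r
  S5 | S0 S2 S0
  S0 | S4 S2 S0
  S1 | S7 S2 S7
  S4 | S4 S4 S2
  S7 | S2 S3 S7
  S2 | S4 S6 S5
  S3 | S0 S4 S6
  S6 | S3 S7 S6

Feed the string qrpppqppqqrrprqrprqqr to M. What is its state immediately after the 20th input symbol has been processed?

Trace: S5 -q-> S2 -r-> S5 -p-> S0 -p-> S4 -p-> S4 -q-> S4 -p-> S4 -p-> S4 -q-> S4 -q-> S4 -r-> S2 -r-> S5 -p-> S0 -r-> S0 -q-> S2 -r-> S5 -p-> S0 -r-> S0 -q-> S2 -q-> S6
After 20 symbols: S6.

S6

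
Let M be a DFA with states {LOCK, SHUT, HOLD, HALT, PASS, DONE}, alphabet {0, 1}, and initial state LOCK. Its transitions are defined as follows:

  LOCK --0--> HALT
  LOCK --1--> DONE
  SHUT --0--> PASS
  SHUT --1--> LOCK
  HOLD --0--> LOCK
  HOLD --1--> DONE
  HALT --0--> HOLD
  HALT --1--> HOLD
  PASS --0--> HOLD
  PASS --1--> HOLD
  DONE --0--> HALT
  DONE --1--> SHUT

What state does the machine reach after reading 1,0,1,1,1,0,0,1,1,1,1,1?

Trace: LOCK -1-> DONE -0-> HALT -1-> HOLD -1-> DONE -1-> SHUT -0-> PASS -0-> HOLD -1-> DONE -1-> SHUT -1-> LOCK -1-> DONE -1-> SHUT

SHUT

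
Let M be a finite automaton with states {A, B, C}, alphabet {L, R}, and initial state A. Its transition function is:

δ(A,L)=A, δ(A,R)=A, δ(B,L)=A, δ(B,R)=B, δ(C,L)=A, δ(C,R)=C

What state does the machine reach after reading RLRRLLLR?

A → A → A → A → A → A → A → A → A

A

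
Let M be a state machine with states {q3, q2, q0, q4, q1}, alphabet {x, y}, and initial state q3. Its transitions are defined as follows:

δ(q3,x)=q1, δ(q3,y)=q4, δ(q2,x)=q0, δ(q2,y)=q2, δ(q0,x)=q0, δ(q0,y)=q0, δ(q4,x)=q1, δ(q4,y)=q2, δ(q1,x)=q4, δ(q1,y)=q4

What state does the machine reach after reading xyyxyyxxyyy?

q3 → q1 → q4 → q2 → q0 → q0 → q0 → q0 → q0 → q0 → q0 → q0

q0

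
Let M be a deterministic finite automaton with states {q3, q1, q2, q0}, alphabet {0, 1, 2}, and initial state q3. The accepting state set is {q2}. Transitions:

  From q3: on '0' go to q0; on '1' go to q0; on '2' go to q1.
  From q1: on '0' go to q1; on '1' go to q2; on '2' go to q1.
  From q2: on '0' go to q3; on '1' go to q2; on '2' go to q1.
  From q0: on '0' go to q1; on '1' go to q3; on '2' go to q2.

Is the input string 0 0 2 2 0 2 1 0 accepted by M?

No

q3 → q0 → q1 → q1 → q1 → q1 → q1 → q2 → q3
End state q3 is not accepting.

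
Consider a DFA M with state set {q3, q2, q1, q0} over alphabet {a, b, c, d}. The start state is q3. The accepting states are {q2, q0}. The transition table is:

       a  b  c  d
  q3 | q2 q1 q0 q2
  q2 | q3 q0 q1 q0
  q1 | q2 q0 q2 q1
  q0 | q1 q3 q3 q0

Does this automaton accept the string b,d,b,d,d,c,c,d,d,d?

Trace: q3 -b-> q1 -d-> q1 -b-> q0 -d-> q0 -d-> q0 -c-> q3 -c-> q0 -d-> q0 -d-> q0 -d-> q0
End state q0 is accepting.

Yes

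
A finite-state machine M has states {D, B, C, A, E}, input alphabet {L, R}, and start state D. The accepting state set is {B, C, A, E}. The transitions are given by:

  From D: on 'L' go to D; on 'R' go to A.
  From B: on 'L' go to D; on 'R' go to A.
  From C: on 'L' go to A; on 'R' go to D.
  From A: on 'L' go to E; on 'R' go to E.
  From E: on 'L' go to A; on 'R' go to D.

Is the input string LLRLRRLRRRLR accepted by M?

Yes

Trace: D -L-> D -L-> D -R-> A -L-> E -R-> D -R-> A -L-> E -R-> D -R-> A -R-> E -L-> A -R-> E
End state E is accepting.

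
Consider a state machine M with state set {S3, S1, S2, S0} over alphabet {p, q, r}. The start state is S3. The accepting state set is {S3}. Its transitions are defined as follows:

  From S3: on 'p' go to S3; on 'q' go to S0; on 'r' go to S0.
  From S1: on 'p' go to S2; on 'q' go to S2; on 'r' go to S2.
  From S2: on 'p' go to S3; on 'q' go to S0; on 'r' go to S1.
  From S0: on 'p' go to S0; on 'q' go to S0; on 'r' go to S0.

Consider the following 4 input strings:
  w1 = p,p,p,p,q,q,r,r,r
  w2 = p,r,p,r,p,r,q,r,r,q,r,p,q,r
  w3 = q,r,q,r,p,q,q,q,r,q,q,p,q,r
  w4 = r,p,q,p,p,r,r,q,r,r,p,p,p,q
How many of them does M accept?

w1: Trace: S3 -p-> S3 -p-> S3 -p-> S3 -p-> S3 -q-> S0 -q-> S0 -r-> S0 -r-> S0 -r-> S0  → end S0, rejected
w2: Trace: S3 -p-> S3 -r-> S0 -p-> S0 -r-> S0 -p-> S0 -r-> S0 -q-> S0 -r-> S0 -r-> S0 -q-> S0 -r-> S0 -p-> S0 -q-> S0 -r-> S0  → end S0, rejected
w3: Trace: S3 -q-> S0 -r-> S0 -q-> S0 -r-> S0 -p-> S0 -q-> S0 -q-> S0 -q-> S0 -r-> S0 -q-> S0 -q-> S0 -p-> S0 -q-> S0 -r-> S0  → end S0, rejected
w4: Trace: S3 -r-> S0 -p-> S0 -q-> S0 -p-> S0 -p-> S0 -r-> S0 -r-> S0 -q-> S0 -r-> S0 -r-> S0 -p-> S0 -p-> S0 -p-> S0 -q-> S0  → end S0, rejected

0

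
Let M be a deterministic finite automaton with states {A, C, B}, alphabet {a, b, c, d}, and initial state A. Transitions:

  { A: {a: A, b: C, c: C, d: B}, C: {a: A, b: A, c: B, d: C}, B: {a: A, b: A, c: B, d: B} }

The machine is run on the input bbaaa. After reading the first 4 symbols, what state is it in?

A

start at A
read 'b': A → C
read 'b': C → A
read 'a': A → A
read 'a': A → A
After 4 symbols: A.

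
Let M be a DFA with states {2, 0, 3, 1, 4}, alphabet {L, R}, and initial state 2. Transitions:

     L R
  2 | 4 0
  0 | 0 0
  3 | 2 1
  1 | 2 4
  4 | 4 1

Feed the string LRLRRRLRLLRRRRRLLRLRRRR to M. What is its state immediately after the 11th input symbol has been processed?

0

start at 2
read 'L': 2 → 4
read 'R': 4 → 1
read 'L': 1 → 2
read 'R': 2 → 0
read 'R': 0 → 0
read 'R': 0 → 0
read 'L': 0 → 0
read 'R': 0 → 0
read 'L': 0 → 0
read 'L': 0 → 0
read 'R': 0 → 0
After 11 symbols: 0.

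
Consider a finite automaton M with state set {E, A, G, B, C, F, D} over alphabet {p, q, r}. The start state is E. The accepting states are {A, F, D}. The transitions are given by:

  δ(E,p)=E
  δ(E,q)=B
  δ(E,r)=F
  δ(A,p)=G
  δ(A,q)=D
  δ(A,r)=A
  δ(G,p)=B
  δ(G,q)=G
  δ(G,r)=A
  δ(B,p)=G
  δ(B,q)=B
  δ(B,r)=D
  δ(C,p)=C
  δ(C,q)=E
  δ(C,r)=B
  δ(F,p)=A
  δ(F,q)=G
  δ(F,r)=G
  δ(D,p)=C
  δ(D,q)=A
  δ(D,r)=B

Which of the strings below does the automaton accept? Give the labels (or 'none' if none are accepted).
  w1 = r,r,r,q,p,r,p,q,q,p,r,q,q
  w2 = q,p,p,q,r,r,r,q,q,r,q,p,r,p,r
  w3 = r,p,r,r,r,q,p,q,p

w1: Trace: E -r-> F -r-> G -r-> A -q-> D -p-> C -r-> B -p-> G -q-> G -q-> G -p-> B -r-> D -q-> A -q-> D  → end D, accepted
w2: Trace: E -q-> B -p-> G -p-> B -q-> B -r-> D -r-> B -r-> D -q-> A -q-> D -r-> B -q-> B -p-> G -r-> A -p-> G -r-> A  → end A, accepted
w3: Trace: E -r-> F -p-> A -r-> A -r-> A -r-> A -q-> D -p-> C -q-> E -p-> E  → end E, rejected

w1, w2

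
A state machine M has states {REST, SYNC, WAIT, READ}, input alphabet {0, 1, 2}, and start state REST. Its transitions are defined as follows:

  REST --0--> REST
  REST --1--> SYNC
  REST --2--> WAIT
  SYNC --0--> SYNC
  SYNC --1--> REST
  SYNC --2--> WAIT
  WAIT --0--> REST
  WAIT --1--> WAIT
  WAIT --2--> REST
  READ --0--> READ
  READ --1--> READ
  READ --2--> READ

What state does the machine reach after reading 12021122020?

REST

start at REST
read '1': REST → SYNC
read '2': SYNC → WAIT
read '0': WAIT → REST
read '2': REST → WAIT
read '1': WAIT → WAIT
read '1': WAIT → WAIT
read '2': WAIT → REST
read '2': REST → WAIT
read '0': WAIT → REST
read '2': REST → WAIT
read '0': WAIT → REST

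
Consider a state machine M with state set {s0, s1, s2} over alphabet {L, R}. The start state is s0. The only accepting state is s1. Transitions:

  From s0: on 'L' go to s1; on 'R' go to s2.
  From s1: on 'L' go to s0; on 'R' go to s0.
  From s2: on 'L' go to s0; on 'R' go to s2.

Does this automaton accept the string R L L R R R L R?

start at s0
read 'R': s0 → s2
read 'L': s2 → s0
read 'L': s0 → s1
read 'R': s1 → s0
read 'R': s0 → s2
read 'R': s2 → s2
read 'L': s2 → s0
read 'R': s0 → s2
End state s2 is not accepting.

No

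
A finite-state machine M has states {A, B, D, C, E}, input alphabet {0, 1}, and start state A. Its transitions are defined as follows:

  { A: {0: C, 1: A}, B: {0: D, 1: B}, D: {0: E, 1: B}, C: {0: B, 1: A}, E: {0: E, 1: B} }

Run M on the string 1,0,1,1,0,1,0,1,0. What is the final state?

C

A → A → C → A → A → C → A → C → A → C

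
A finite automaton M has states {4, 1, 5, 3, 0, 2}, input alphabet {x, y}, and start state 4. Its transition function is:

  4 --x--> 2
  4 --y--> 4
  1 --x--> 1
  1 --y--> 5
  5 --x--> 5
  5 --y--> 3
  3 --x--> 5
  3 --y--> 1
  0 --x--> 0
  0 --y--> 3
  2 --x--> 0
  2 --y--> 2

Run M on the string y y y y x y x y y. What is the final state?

1

4 → 4 → 4 → 4 → 4 → 2 → 2 → 0 → 3 → 1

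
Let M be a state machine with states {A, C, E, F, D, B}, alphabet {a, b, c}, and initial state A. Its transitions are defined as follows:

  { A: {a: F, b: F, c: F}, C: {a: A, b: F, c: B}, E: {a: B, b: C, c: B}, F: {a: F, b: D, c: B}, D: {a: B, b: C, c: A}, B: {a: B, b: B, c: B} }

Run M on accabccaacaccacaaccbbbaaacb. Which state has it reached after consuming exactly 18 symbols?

B

start at A
read 'a': A → F
read 'c': F → B
read 'c': B → B
read 'a': B → B
read 'b': B → B
read 'c': B → B
read 'c': B → B
read 'a': B → B
read 'a': B → B
read 'c': B → B
read 'a': B → B
read 'c': B → B
read 'c': B → B
read 'a': B → B
read 'c': B → B
read 'a': B → B
read 'a': B → B
read 'c': B → B
After 18 symbols: B.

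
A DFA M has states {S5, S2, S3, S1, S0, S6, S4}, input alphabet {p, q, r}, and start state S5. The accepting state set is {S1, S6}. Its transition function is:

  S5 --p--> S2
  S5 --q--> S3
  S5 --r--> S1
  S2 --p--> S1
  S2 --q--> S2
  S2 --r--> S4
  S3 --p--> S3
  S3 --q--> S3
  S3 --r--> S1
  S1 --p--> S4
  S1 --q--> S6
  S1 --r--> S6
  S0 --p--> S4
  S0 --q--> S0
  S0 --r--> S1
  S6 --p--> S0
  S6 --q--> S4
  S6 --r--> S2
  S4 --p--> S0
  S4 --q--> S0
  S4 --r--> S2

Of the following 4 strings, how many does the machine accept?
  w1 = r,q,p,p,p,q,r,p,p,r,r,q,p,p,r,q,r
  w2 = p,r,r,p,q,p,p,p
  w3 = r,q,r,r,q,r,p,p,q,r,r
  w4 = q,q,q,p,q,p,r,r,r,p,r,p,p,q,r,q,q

w1: Trace: S5 -r-> S1 -q-> S6 -p-> S0 -p-> S4 -p-> S0 -q-> S0 -r-> S1 -p-> S4 -p-> S0 -r-> S1 -r-> S6 -q-> S4 -p-> S0 -p-> S4 -r-> S2 -q-> S2 -r-> S4  → end S4, rejected
w2: Trace: S5 -p-> S2 -r-> S4 -r-> S2 -p-> S1 -q-> S6 -p-> S0 -p-> S4 -p-> S0  → end S0, rejected
w3: Trace: S5 -r-> S1 -q-> S6 -r-> S2 -r-> S4 -q-> S0 -r-> S1 -p-> S4 -p-> S0 -q-> S0 -r-> S1 -r-> S6  → end S6, accepted
w4: Trace: S5 -q-> S3 -q-> S3 -q-> S3 -p-> S3 -q-> S3 -p-> S3 -r-> S1 -r-> S6 -r-> S2 -p-> S1 -r-> S6 -p-> S0 -p-> S4 -q-> S0 -r-> S1 -q-> S6 -q-> S4  → end S4, rejected

1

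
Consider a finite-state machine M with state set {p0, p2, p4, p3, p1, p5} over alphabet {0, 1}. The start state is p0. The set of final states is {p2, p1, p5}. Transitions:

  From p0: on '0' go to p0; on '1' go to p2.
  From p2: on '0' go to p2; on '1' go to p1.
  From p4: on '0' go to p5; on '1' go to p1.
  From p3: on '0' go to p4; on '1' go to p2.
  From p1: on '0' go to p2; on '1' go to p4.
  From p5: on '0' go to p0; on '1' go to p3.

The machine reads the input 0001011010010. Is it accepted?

No

p0 → p0 → p0 → p0 → p2 → p2 → p1 → p4 → p5 → p3 → p4 → p5 → p3 → p4
End state p4 is not accepting.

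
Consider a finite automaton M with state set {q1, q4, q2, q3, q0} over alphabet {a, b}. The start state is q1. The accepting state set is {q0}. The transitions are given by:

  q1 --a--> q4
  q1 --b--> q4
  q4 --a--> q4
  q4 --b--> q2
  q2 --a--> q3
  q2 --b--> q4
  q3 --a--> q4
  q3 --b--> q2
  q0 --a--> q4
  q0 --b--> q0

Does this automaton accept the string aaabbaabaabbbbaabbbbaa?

Trace: q1 -a-> q4 -a-> q4 -a-> q4 -b-> q2 -b-> q4 -a-> q4 -a-> q4 -b-> q2 -a-> q3 -a-> q4 -b-> q2 -b-> q4 -b-> q2 -b-> q4 -a-> q4 -a-> q4 -b-> q2 -b-> q4 -b-> q2 -b-> q4 -a-> q4 -a-> q4
End state q4 is not accepting.

No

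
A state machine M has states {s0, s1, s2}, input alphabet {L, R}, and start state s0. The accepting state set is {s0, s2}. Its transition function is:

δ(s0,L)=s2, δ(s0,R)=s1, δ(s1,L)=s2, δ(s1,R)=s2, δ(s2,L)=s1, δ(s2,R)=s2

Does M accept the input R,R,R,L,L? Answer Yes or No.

Yes

Trace: s0 -R-> s1 -R-> s2 -R-> s2 -L-> s1 -L-> s2
End state s2 is accepting.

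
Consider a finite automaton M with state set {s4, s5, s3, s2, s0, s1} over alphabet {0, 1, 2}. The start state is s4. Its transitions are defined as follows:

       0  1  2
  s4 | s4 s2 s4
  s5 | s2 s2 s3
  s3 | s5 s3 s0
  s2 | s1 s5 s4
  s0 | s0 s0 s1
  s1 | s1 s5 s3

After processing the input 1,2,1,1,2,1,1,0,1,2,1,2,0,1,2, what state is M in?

s4

s4 → s2 → s4 → s2 → s5 → s3 → s3 → s3 → s5 → s2 → s4 → s2 → s4 → s4 → s2 → s4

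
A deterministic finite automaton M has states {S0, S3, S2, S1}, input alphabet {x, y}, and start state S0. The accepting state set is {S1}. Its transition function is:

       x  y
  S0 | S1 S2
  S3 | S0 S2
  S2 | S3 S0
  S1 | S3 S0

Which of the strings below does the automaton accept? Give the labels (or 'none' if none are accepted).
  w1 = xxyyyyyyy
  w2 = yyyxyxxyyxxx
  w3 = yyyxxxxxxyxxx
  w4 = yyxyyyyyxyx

w1: Trace: S0 -x-> S1 -x-> S3 -y-> S2 -y-> S0 -y-> S2 -y-> S0 -y-> S2 -y-> S0 -y-> S2  → end S2, rejected
w2: Trace: S0 -y-> S2 -y-> S0 -y-> S2 -x-> S3 -y-> S2 -x-> S3 -x-> S0 -y-> S2 -y-> S0 -x-> S1 -x-> S3 -x-> S0  → end S0, rejected
w3: Trace: S0 -y-> S2 -y-> S0 -y-> S2 -x-> S3 -x-> S0 -x-> S1 -x-> S3 -x-> S0 -x-> S1 -y-> S0 -x-> S1 -x-> S3 -x-> S0  → end S0, rejected
w4: Trace: S0 -y-> S2 -y-> S0 -x-> S1 -y-> S0 -y-> S2 -y-> S0 -y-> S2 -y-> S0 -x-> S1 -y-> S0 -x-> S1  → end S1, accepted

w4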